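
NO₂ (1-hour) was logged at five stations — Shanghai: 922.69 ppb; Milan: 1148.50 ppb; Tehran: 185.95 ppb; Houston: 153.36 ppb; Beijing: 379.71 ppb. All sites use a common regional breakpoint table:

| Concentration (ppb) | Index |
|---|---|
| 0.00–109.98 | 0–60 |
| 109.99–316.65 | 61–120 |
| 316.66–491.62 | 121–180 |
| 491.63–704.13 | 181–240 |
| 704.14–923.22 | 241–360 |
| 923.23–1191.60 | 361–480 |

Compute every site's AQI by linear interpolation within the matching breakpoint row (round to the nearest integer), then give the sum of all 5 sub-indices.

Shanghai 922.69: bracket 704.14–923.22 → index 241–360; slope 119/219.08, offset 218.55.
AQI = 241 + 119/219.08·218.55 ≈ 359.71 ⇒ 360.
Milan: 1148.50 lies in 923.23–1191.60, so I_lo=361, I_hi=480, C_lo=923.23, C_hi=1191.60.
(480−361)/(1191.60−923.23) × (1148.50−923.23) + 361 = 119/268.37 × 225.27 + 361 ≈ 460.89 → 461.
Tehran 185.95: bracket 109.99–316.65 → index 61–120; slope 59/206.66, offset 75.96.
AQI = 61 + 59/206.66·75.96 ≈ 82.69 ⇒ 83.
Houston: row 109.99–316.65 (AQI 61–120). (120−61)·(153.36−109.99)/(316.65−109.99) + 61 = 59·43.37/206.66 + 61 ≈ 73.38 → 73.
Beijing: 379.71 ∈ [316.66, 491.62] ↔ index [121, 180].
121 + (379.71−316.66)·(180−121)/(491.62−316.66) = 121 + 63.05·59/174.96 ≈ 142.26, so AQI = 142.
AQIs: Shanghai=360, Milan=461, Tehran=83, Houston=73, Beijing=142. Sum = 360 + 461 + 83 + 73 + 142 = 1119.

1119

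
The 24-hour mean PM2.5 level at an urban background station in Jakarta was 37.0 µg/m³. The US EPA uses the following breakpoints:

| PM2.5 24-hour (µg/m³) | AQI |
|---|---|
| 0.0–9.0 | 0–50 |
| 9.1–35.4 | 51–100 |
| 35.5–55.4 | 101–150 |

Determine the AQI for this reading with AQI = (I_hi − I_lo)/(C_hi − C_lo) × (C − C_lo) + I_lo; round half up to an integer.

PM2.5 37.0: bracket 35.5–55.4 → index 101–150; slope 49/19.9, offset 1.5.
AQI = 101 + 49/19.9·1.5 ≈ 104.69 ⇒ 105.

105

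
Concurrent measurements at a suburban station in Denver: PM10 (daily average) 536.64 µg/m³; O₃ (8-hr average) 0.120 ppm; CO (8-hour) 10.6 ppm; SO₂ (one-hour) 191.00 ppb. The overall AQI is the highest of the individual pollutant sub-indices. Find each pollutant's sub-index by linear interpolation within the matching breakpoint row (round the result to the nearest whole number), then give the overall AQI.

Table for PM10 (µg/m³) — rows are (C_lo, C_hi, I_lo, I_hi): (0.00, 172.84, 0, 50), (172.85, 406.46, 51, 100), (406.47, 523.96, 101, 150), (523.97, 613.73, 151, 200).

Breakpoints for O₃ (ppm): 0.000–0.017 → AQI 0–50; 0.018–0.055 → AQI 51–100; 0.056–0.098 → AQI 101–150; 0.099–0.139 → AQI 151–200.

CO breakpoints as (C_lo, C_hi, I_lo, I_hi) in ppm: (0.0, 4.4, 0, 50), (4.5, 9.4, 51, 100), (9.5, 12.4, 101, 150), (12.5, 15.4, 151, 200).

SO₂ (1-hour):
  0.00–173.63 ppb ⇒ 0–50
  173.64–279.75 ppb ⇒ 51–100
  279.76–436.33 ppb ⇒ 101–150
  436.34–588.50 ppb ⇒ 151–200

PM10: row 523.97–613.73 (AQI 151–200). (200−151)·(536.64−523.97)/(613.73−523.97) + 151 = 49·12.67/89.76 + 151 ≈ 157.92 → 158.
O₃: 0.120 ∈ [0.099, 0.139] ↔ index [151, 200].
151 + (0.120−0.099)·(200−151)/(0.139−0.099) = 151 + 0.021·49/0.040 ≈ 176.73, so AQI = 177.
CO: row 9.5–12.4 (AQI 101–150). (150−101)·(10.6−9.5)/(12.4−9.5) + 101 = 49·1.1/2.9 + 101 ≈ 119.59 → 120.
SO₂ 191.00: bracket 173.64–279.75 → index 51–100; slope 49/106.11, offset 17.36.
AQI = 51 + 49/106.11·17.36 ≈ 59.02 ⇒ 59.
Sub-indices: PM10→158, O₃→177, CO→120, SO₂→59. Overall AQI = max = 177; dominant pollutant is O₃.

177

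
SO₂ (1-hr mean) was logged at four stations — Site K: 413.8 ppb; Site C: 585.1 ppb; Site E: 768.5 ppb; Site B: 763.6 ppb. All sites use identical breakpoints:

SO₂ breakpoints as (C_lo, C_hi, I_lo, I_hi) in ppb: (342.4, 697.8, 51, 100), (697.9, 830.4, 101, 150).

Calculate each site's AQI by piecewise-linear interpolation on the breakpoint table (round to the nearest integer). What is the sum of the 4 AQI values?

397

Site K: 413.8 ∈ [342.4, 697.8] ↔ index [51, 100].
51 + (413.8−342.4)·(100−51)/(697.8−342.4) = 51 + 71.4·49/355.4 ≈ 60.84, so AQI = 61.
Site C: row 342.4–697.8 (AQI 51–100). (100−51)·(585.1−342.4)/(697.8−342.4) + 51 = 49·242.7/355.4 + 51 ≈ 84.46 → 84.
Site E: 768.5 ∈ [697.9, 830.4] ↔ index [101, 150].
101 + (768.5−697.9)·(150−101)/(830.4−697.9) = 101 + 70.6·49/132.5 ≈ 127.11, so AQI = 127.
Site B 763.6: bracket 697.9–830.4 → index 101–150; slope 49/132.5, offset 65.7.
AQI = 101 + 49/132.5·65.7 ≈ 125.30 ⇒ 125.
AQIs: Site K=61, Site C=84, Site E=127, Site B=125. Sum = 61 + 84 + 127 + 125 = 397.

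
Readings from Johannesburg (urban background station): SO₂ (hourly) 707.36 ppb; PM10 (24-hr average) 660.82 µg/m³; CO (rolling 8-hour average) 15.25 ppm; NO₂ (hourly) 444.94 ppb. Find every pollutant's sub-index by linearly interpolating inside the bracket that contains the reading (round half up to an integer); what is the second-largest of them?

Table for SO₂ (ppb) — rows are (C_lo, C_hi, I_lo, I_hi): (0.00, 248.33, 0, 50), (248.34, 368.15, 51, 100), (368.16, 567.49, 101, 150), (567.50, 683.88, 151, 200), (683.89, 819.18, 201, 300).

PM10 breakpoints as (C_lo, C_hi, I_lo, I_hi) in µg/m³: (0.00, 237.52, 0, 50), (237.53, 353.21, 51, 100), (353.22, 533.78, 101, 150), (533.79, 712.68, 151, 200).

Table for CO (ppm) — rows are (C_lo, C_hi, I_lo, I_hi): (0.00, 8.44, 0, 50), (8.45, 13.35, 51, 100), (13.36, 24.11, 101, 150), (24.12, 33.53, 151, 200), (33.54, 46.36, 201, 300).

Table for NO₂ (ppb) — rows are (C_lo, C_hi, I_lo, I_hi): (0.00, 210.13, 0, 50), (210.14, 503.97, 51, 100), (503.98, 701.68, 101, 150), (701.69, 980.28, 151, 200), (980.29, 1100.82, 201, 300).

186

SO₂: 707.36 ∈ [683.89, 819.18] ↔ index [201, 300].
201 + (707.36−683.89)·(300−201)/(819.18−683.89) = 201 + 23.47·99/135.29 ≈ 218.17, so AQI = 218.
PM10: 660.82 ∈ [533.79, 712.68] ↔ index [151, 200].
151 + (660.82−533.79)·(200−151)/(712.68−533.79) = 151 + 127.03·49/178.89 ≈ 185.79, so AQI = 186.
CO: row 13.36–24.11 (AQI 101–150). (150−101)·(15.25−13.36)/(24.11−13.36) + 101 = 49·1.89/10.75 + 101 ≈ 109.61 → 110.
NO₂: 444.94 ∈ [210.14, 503.97] ↔ index [51, 100].
51 + (444.94−210.14)·(100−51)/(503.97−210.14) = 51 + 234.80·49/293.83 ≈ 90.16, so AQI = 90.
Sub-indices: SO₂→218, PM10→186, CO→110, NO₂→90. Ranked high→low: 218, 186, 110, 90. Second-highest sub-index = 186.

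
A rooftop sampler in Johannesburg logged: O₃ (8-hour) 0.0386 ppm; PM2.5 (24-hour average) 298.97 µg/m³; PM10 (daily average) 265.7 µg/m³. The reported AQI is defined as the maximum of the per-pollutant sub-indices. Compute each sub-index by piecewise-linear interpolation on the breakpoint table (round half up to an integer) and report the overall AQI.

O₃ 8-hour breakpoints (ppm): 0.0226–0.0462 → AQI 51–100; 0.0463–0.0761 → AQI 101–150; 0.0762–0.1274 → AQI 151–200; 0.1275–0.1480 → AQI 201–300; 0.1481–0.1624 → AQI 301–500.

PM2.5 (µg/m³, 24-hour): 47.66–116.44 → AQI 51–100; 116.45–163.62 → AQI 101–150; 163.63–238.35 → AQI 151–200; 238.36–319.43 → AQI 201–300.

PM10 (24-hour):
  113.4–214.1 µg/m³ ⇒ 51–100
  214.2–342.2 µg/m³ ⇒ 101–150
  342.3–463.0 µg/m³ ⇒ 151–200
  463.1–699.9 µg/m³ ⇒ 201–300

O₃: row 0.0226–0.0462 (AQI 51–100). (100−51)·(0.0386−0.0226)/(0.0462−0.0226) + 51 = 49·0.0160/0.0236 + 51 ≈ 84.22 → 84.
PM2.5: 298.97 ∈ [238.36, 319.43] ↔ index [201, 300].
201 + (298.97−238.36)·(300−201)/(319.43−238.36) = 201 + 60.61·99/81.07 ≈ 275.01, so AQI = 275.
PM10: 265.7 ∈ [214.2, 342.2] ↔ index [101, 150].
101 + (265.7−214.2)·(150−101)/(342.2−214.2) = 101 + 51.5·49/128.0 ≈ 120.71, so AQI = 121.
Sub-indices: O₃→84, PM2.5→275, PM10→121. Overall AQI = max = 275; dominant pollutant is PM2.5.

275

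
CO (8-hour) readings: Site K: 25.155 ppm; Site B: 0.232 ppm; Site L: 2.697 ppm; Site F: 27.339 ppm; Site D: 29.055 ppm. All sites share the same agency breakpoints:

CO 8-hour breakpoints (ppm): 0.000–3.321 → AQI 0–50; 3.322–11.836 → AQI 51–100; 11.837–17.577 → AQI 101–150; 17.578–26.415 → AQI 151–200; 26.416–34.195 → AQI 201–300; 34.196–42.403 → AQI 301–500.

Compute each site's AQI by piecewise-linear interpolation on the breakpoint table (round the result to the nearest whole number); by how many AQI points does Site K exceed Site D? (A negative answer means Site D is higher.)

-42

Site K 25.155: bracket 17.578–26.415 → index 151–200; slope 49/8.837, offset 7.577.
AQI = 151 + 49/8.837·7.577 ≈ 193.01 ⇒ 193.
Site B: 0.232 lies in 0.000–3.321, so I_lo=0, I_hi=50, C_lo=0.000, C_hi=3.321.
(50−0)/(3.321−0.000) × (0.232−0.000) + 0 = 50/3.321 × 0.232 + 0 ≈ 3.49 → 3.
Site L: row 0.000–3.321 (AQI 0–50). (50−0)·(2.697−0.000)/(3.321−0.000) + 0 = 50·2.697/3.321 + 0 ≈ 40.61 → 41.
Site F: row 26.416–34.195 (AQI 201–300). (300−201)·(27.339−26.416)/(34.195−26.416) + 201 = 99·0.923/7.779 + 201 ≈ 212.75 → 213.
Site D: row 26.416–34.195 (AQI 201–300). (300−201)·(29.055−26.416)/(34.195−26.416) + 201 = 99·2.639/7.779 + 201 ≈ 234.59 → 235.
AQIs: Site K=193, Site B=3, Site L=41, Site F=213, Site D=235. Site K (193) − Site D (235) = -42.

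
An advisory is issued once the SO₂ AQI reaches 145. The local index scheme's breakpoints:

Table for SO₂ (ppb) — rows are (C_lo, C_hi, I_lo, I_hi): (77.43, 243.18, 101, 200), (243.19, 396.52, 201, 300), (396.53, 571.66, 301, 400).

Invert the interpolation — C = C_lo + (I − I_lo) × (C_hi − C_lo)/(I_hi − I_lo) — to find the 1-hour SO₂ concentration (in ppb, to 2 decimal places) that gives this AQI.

151.10

AQI 145 lies in the 101–200 band, which corresponds to 77.43–243.18 ppb.
C = 77.43 + (145−101)×(243.18−77.43)/(200−101) = 77.43 + 44×165.75/99 ≈ 151.0967 ppb → 151.10 ppb to 2 dp.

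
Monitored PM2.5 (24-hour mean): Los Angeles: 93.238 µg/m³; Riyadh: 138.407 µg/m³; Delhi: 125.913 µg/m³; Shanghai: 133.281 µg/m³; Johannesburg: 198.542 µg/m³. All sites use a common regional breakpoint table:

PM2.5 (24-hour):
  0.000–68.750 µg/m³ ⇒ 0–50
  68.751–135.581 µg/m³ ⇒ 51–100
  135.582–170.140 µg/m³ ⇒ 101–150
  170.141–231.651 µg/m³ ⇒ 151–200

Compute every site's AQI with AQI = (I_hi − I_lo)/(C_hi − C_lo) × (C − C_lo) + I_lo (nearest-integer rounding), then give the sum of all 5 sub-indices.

Los Angeles: 93.238 ∈ [68.751, 135.581] ↔ index [51, 100].
51 + (93.238−68.751)·(100−51)/(135.581−68.751) = 51 + 24.487·49/66.830 ≈ 68.95, so AQI = 69.
Riyadh: row 135.582–170.140 (AQI 101–150). (150−101)·(138.407−135.582)/(170.140−135.582) + 101 = 49·2.825/34.558 + 101 ≈ 105.01 → 105.
Delhi: row 68.751–135.581 (AQI 51–100). (100−51)·(125.913−68.751)/(135.581−68.751) + 51 = 49·57.162/66.830 + 51 ≈ 92.91 → 93.
Shanghai: row 68.751–135.581 (AQI 51–100). (100−51)·(133.281−68.751)/(135.581−68.751) + 51 = 49·64.530/66.830 + 51 ≈ 98.31 → 98.
Johannesburg: row 170.141–231.651 (AQI 151–200). (200−151)·(198.542−170.141)/(231.651−170.141) + 151 = 49·28.401/61.510 + 151 ≈ 173.62 → 174.
AQIs: Los Angeles=69, Riyadh=105, Delhi=93, Shanghai=98, Johannesburg=174. Sum = 69 + 105 + 93 + 98 + 174 = 539.

539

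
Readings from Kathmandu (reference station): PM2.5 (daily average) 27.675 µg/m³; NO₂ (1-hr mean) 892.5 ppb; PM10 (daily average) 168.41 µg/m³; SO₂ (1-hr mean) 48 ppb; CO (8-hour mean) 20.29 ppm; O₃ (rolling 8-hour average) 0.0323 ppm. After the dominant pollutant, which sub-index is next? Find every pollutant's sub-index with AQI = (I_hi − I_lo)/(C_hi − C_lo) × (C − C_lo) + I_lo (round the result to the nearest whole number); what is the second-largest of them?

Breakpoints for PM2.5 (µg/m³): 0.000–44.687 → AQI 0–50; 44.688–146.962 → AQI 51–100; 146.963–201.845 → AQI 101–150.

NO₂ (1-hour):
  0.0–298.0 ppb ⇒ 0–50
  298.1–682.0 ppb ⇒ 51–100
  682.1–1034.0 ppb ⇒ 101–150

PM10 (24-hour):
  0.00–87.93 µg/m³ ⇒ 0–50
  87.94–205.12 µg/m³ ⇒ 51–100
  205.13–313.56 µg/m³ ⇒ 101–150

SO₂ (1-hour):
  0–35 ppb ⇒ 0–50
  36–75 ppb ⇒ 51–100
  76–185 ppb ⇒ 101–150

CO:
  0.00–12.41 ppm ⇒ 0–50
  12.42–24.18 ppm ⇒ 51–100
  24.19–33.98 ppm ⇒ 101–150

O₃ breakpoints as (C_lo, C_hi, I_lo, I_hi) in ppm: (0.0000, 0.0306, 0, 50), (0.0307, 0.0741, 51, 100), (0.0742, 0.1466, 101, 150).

85

PM2.5: row 0.000–44.687 (AQI 0–50). (50−0)·(27.675−0.000)/(44.687−0.000) + 0 = 50·27.675/44.687 + 0 ≈ 30.97 → 31.
NO₂: row 682.1–1034.0 (AQI 101–150). (150−101)·(892.5−682.1)/(1034.0−682.1) + 101 = 49·210.4/351.9 + 101 ≈ 130.30 → 130.
PM10: 168.41 lies in 87.94–205.12, so I_lo=51, I_hi=100, C_lo=87.94, C_hi=205.12.
(100−51)/(205.12−87.94) × (168.41−87.94) + 51 = 49/117.18 × 80.47 + 51 ≈ 84.65 → 85.
SO₂: 48 lies in 36–75, so I_lo=51, I_hi=100, C_lo=36, C_hi=75.
(100−51)/(75−36) × (48−36) + 51 = 49/39 × 12 + 51 ≈ 66.08 → 66.
CO: 20.29 lies in 12.42–24.18, so I_lo=51, I_hi=100, C_lo=12.42, C_hi=24.18.
(100−51)/(24.18−12.42) × (20.29−12.42) + 51 = 49/11.76 × 7.87 + 51 ≈ 83.79 → 84.
O₃: row 0.0307–0.0741 (AQI 51–100). (100−51)·(0.0323−0.0307)/(0.0741−0.0307) + 51 = 49·0.0016/0.0434 + 51 ≈ 52.81 → 53.
Sub-indices: PM2.5→31, NO₂→130, PM10→85, SO₂→66, CO→84, O₃→53. Ranked high→low: 130, 85, 84, 66, 53, 31. Second-highest sub-index = 85.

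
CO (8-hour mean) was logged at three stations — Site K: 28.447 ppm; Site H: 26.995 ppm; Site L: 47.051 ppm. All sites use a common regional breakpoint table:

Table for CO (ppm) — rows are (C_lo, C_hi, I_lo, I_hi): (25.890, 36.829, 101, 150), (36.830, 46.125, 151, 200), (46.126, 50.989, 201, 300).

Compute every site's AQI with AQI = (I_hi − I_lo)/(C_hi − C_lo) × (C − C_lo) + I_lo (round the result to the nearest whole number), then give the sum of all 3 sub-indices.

438

Site K: 28.447 lies in 25.890–36.829, so I_lo=101, I_hi=150, C_lo=25.890, C_hi=36.829.
(150−101)/(36.829−25.890) × (28.447−25.890) + 101 = 49/10.939 × 2.557 + 101 ≈ 112.45 → 112.
Site H: 26.995 ∈ [25.890, 36.829] ↔ index [101, 150].
101 + (26.995−25.890)·(150−101)/(36.829−25.890) = 101 + 1.105·49/10.939 ≈ 105.95, so AQI = 106.
Site L 47.051: bracket 46.126–50.989 → index 201–300; slope 99/4.863, offset 0.925.
AQI = 201 + 99/4.863·0.925 ≈ 219.83 ⇒ 220.
AQIs: Site K=112, Site H=106, Site L=220. Sum = 112 + 106 + 220 = 438.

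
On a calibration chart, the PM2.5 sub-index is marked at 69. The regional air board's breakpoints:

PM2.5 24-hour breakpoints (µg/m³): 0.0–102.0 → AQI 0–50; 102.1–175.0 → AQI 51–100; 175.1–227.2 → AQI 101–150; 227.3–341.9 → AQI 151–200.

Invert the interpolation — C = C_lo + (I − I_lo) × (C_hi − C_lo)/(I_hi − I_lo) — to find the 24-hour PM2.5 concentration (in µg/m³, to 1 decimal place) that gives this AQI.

AQI 69 lies in the 51–100 band, which corresponds to 102.1–175.0 µg/m³.
C = 102.1 + (69−51)×(175.0−102.1)/(100−51) = 102.1 + 18×72.9/49 ≈ 128.880 µg/m³ → 128.9 µg/m³ to 1 dp.

128.9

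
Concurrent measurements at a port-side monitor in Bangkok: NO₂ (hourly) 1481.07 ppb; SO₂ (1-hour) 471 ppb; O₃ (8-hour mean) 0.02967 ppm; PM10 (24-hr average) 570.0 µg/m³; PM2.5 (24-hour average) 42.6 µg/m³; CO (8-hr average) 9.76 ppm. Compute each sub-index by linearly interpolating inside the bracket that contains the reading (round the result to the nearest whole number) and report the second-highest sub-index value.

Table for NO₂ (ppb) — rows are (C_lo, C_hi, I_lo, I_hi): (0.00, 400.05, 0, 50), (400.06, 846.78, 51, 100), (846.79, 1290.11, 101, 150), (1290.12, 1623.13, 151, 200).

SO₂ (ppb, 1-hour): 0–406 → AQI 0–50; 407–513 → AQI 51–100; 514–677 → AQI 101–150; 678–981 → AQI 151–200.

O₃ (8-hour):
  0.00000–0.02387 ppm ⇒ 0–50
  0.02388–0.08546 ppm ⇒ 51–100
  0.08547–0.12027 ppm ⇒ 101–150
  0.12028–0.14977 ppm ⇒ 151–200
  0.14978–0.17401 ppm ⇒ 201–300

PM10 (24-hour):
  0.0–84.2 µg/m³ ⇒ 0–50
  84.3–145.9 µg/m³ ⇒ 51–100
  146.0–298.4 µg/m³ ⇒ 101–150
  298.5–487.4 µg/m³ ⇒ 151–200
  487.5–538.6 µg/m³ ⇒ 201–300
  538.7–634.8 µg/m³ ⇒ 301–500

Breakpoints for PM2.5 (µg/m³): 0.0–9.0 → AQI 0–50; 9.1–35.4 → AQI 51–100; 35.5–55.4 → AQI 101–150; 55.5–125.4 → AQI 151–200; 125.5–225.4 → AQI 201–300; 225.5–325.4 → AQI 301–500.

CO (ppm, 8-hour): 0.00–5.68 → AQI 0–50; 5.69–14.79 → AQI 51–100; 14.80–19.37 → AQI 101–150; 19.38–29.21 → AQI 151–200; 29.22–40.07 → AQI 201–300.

NO₂: row 1290.12–1623.13 (AQI 151–200). (200−151)·(1481.07−1290.12)/(1623.13−1290.12) + 151 = 49·190.95/333.01 + 151 ≈ 179.10 → 179.
SO₂: row 407–513 (AQI 51–100). (100−51)·(471−407)/(513−407) + 51 = 49·64/106 + 51 ≈ 80.58 → 81.
O₃: 0.02967 lies in 0.02388–0.08546, so I_lo=51, I_hi=100, C_lo=0.02388, C_hi=0.08546.
(100−51)/(0.08546−0.02388) × (0.02967−0.02388) + 51 = 49/0.06158 × 0.00579 + 51 ≈ 55.61 → 56.
PM10: 570.0 ∈ [538.7, 634.8] ↔ index [301, 500].
301 + (570.0−538.7)·(500−301)/(634.8−538.7) = 301 + 31.3·199/96.1 ≈ 365.81, so AQI = 366.
PM2.5: 42.6 ∈ [35.5, 55.4] ↔ index [101, 150].
101 + (42.6−35.5)·(150−101)/(55.4−35.5) = 101 + 7.1·49/19.9 ≈ 118.48, so AQI = 118.
CO: row 5.69–14.79 (AQI 51–100). (100−51)·(9.76−5.69)/(14.79−5.69) + 51 = 49·4.07/9.10 + 51 ≈ 72.92 → 73.
Sub-indices: NO₂→179, SO₂→81, O₃→56, PM10→366, PM2.5→118, CO→73. Ranked high→low: 366, 179, 118, 81, 73, 56. Second-highest sub-index = 179.

179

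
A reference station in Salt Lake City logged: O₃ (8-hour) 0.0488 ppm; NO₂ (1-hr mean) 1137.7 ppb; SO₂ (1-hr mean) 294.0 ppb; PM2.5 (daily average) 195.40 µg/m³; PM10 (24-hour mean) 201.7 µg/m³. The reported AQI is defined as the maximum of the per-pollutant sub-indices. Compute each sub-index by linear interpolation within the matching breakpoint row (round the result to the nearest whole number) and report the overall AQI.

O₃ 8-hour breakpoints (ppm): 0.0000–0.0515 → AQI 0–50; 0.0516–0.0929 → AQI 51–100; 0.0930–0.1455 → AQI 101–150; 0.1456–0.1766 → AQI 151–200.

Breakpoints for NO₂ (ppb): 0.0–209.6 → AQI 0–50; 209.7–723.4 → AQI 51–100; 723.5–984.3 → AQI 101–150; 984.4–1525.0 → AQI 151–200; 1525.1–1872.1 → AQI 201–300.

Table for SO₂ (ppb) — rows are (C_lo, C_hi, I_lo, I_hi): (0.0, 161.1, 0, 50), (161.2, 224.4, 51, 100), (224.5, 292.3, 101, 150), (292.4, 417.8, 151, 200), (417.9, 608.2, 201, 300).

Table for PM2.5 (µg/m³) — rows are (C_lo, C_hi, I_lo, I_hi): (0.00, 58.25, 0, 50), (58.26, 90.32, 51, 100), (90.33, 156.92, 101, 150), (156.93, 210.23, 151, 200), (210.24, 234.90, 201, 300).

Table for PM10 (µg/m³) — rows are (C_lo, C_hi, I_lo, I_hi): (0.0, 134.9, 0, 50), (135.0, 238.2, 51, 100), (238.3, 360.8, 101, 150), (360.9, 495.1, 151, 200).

186

O₃: 0.0488 lies in 0.0000–0.0515, so I_lo=0, I_hi=50, C_lo=0.0000, C_hi=0.0515.
(50−0)/(0.0515−0.0000) × (0.0488−0.0000) + 0 = 50/0.0515 × 0.0488 + 0 ≈ 47.38 → 47.
NO₂: 1137.7 ∈ [984.4, 1525.0] ↔ index [151, 200].
151 + (1137.7−984.4)·(200−151)/(1525.0−984.4) = 151 + 153.3·49/540.6 ≈ 164.90, so AQI = 165.
SO₂: row 292.4–417.8 (AQI 151–200). (200−151)·(294.0−292.4)/(417.8−292.4) + 151 = 49·1.6/125.4 + 151 ≈ 151.63 → 152.
PM2.5 195.40: bracket 156.93–210.23 → index 151–200; slope 49/53.30, offset 38.47.
AQI = 151 + 49/53.30·38.47 ≈ 186.37 ⇒ 186.
PM10: 201.7 ∈ [135.0, 238.2] ↔ index [51, 100].
51 + (201.7−135.0)·(100−51)/(238.2−135.0) = 51 + 66.7·49/103.2 ≈ 82.67, so AQI = 83.
Sub-indices: O₃→47, NO₂→165, SO₂→152, PM2.5→186, PM10→83. Overall AQI = max = 186; dominant pollutant is PM2.5.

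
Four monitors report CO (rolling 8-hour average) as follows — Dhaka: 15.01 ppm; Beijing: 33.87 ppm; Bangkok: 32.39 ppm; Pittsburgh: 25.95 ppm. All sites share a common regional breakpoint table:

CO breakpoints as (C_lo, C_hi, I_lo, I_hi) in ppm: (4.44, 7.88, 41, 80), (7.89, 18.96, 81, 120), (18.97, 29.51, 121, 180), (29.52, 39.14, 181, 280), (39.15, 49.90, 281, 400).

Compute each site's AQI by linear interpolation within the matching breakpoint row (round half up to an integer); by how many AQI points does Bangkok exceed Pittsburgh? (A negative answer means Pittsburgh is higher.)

Dhaka 15.01: bracket 7.89–18.96 → index 81–120; slope 39/11.07, offset 7.12.
AQI = 81 + 39/11.07·7.12 ≈ 106.08 ⇒ 106.
Beijing: row 29.52–39.14 (AQI 181–280). (280−181)·(33.87−29.52)/(39.14−29.52) + 181 = 99·4.35/9.62 + 181 ≈ 225.77 → 226.
Bangkok: 32.39 ∈ [29.52, 39.14] ↔ index [181, 280].
181 + (32.39−29.52)·(280−181)/(39.14−29.52) = 181 + 2.87·99/9.62 ≈ 210.54, so AQI = 211.
Pittsburgh: row 18.97–29.51 (AQI 121–180). (180−121)·(25.95−18.97)/(29.51−18.97) + 121 = 59·6.98/10.54 + 121 ≈ 160.07 → 160.
AQIs: Dhaka=106, Beijing=226, Bangkok=211, Pittsburgh=160. Bangkok (211) − Pittsburgh (160) = 51.

51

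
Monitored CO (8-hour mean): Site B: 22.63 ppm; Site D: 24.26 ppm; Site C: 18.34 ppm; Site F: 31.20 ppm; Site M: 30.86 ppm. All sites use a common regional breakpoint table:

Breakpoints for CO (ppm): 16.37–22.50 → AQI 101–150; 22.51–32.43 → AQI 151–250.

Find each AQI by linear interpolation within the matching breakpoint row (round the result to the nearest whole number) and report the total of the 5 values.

Site B: row 22.51–32.43 (AQI 151–250). (250−151)·(22.63−22.51)/(32.43−22.51) + 151 = 99·0.12/9.92 + 151 ≈ 152.20 → 152.
Site D: 24.26 lies in 22.51–32.43, so I_lo=151, I_hi=250, C_lo=22.51, C_hi=32.43.
(250−151)/(32.43−22.51) × (24.26−22.51) + 151 = 99/9.92 × 1.75 + 151 ≈ 168.46 → 168.
Site C 18.34: bracket 16.37–22.50 → index 101–150; slope 49/6.13, offset 1.97.
AQI = 101 + 49/6.13·1.97 ≈ 116.75 ⇒ 117.
Site F 31.20: bracket 22.51–32.43 → index 151–250; slope 99/9.92, offset 8.69.
AQI = 151 + 99/9.92·8.69 ≈ 237.72 ⇒ 238.
Site M: 30.86 ∈ [22.51, 32.43] ↔ index [151, 250].
151 + (30.86−22.51)·(250−151)/(32.43−22.51) = 151 + 8.35·99/9.92 ≈ 234.33, so AQI = 234.
AQIs: Site B=152, Site D=168, Site C=117, Site F=238, Site M=234. Sum = 152 + 168 + 117 + 238 + 234 = 909.

909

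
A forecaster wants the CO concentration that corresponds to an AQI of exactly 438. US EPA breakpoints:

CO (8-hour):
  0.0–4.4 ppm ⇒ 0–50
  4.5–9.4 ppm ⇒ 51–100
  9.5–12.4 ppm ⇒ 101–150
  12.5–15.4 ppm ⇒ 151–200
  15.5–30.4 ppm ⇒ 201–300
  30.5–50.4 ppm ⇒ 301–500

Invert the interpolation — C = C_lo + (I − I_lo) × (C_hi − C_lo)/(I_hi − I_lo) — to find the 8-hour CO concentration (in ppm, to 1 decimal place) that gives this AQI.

44.2

AQI 438 lies in the 301–500 band, which corresponds to 30.5–50.4 ppm.
C = 30.5 + (438−301)×(50.4−30.5)/(500−301) = 30.5 + 137×19.9/199 ≈ 44.200 ppm → 44.2 ppm to 1 dp.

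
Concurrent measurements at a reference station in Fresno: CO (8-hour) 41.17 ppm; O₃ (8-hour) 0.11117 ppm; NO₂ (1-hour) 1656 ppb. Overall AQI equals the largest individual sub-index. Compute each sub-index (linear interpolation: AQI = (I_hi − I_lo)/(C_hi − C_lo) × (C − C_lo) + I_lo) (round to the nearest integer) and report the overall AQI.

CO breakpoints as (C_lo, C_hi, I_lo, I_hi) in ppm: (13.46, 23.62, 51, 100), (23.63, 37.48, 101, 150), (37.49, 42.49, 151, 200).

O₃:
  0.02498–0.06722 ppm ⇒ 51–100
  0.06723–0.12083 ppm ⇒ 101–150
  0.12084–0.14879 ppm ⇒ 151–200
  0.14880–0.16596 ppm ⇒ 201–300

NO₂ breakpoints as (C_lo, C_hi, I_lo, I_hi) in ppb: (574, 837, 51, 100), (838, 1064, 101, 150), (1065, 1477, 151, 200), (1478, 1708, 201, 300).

278

CO: 41.17 ∈ [37.49, 42.49] ↔ index [151, 200].
151 + (41.17−37.49)·(200−151)/(42.49−37.49) = 151 + 3.68·49/5.00 ≈ 187.06, so AQI = 187.
O₃: row 0.06723–0.12083 (AQI 101–150). (150−101)·(0.11117−0.06723)/(0.12083−0.06723) + 101 = 49·0.04394/0.05360 + 101 ≈ 141.17 → 141.
NO₂: 1656 lies in 1478–1708, so I_lo=201, I_hi=300, C_lo=1478, C_hi=1708.
(300−201)/(1708−1478) × (1656−1478) + 201 = 99/230 × 178 + 201 ≈ 277.62 → 278.
Sub-indices: CO→187, O₃→141, NO₂→278. Overall AQI = max = 278; dominant pollutant is NO₂.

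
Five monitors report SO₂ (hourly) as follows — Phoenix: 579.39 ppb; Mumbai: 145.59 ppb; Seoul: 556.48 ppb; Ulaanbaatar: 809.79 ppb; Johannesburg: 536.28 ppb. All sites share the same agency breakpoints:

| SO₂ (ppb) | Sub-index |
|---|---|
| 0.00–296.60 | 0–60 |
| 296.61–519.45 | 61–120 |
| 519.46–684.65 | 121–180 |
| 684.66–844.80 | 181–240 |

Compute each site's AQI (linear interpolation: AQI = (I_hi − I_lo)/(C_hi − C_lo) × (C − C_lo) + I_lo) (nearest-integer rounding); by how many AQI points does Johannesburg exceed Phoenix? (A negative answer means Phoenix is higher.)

-15

Phoenix 579.39: bracket 519.46–684.65 → index 121–180; slope 59/165.19, offset 59.93.
AQI = 121 + 59/165.19·59.93 ≈ 142.40 ⇒ 142.
Mumbai: 145.59 lies in 0.00–296.60, so I_lo=0, I_hi=60, C_lo=0.00, C_hi=296.60.
(60−0)/(296.60−0.00) × (145.59−0.00) + 0 = 60/296.60 × 145.59 + 0 ≈ 29.45 → 29.
Seoul 556.48: bracket 519.46–684.65 → index 121–180; slope 59/165.19, offset 37.02.
AQI = 121 + 59/165.19·37.02 ≈ 134.22 ⇒ 134.
Ulaanbaatar: 809.79 ∈ [684.66, 844.80] ↔ index [181, 240].
181 + (809.79−684.66)·(240−181)/(844.80−684.66) = 181 + 125.13·59/160.14 ≈ 227.10, so AQI = 227.
Johannesburg: 536.28 lies in 519.46–684.65, so I_lo=121, I_hi=180, C_lo=519.46, C_hi=684.65.
(180−121)/(684.65−519.46) × (536.28−519.46) + 121 = 59/165.19 × 16.82 + 121 ≈ 127.01 → 127.
AQIs: Phoenix=142, Mumbai=29, Seoul=134, Ulaanbaatar=227, Johannesburg=127. Johannesburg (127) − Phoenix (142) = -15.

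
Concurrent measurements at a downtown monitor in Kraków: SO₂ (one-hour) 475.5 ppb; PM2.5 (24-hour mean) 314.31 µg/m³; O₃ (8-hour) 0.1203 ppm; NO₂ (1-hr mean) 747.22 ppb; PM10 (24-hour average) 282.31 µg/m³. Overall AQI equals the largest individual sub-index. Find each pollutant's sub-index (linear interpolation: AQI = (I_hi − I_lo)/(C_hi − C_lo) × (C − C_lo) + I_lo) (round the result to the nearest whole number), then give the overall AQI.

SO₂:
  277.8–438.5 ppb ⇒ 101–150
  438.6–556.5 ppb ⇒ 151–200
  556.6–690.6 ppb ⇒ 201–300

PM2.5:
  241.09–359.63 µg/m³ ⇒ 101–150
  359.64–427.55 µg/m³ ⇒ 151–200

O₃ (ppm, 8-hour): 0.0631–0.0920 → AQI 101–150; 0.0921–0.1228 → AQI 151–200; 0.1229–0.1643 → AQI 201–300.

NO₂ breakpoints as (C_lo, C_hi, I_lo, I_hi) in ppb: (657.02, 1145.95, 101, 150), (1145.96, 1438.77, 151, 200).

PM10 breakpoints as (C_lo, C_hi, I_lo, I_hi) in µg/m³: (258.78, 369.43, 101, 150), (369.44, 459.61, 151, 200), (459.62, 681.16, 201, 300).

196

SO₂: 475.5 ∈ [438.6, 556.5] ↔ index [151, 200].
151 + (475.5−438.6)·(200−151)/(556.5−438.6) = 151 + 36.9·49/117.9 ≈ 166.34, so AQI = 166.
PM2.5 314.31: bracket 241.09–359.63 → index 101–150; slope 49/118.54, offset 73.22.
AQI = 101 + 49/118.54·73.22 ≈ 131.27 ⇒ 131.
O₃: row 0.0921–0.1228 (AQI 151–200). (200−151)·(0.1203−0.0921)/(0.1228−0.0921) + 151 = 49·0.0282/0.0307 + 151 ≈ 196.01 → 196.
NO₂: row 657.02–1145.95 (AQI 101–150). (150−101)·(747.22−657.02)/(1145.95−657.02) + 101 = 49·90.20/488.93 + 101 ≈ 110.04 → 110.
PM10 282.31: bracket 258.78–369.43 → index 101–150; slope 49/110.65, offset 23.53.
AQI = 101 + 49/110.65·23.53 ≈ 111.42 ⇒ 111.
Sub-indices: SO₂→166, PM2.5→131, O₃→196, NO₂→110, PM10→111. Overall AQI = max = 196; dominant pollutant is O₃.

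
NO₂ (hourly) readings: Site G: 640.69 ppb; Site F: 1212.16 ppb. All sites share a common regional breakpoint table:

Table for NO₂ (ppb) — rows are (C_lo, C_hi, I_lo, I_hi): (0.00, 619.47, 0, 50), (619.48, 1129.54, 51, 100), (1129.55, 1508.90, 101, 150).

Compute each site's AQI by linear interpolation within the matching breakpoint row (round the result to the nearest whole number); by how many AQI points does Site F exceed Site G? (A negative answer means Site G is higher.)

Site G: 640.69 lies in 619.48–1129.54, so I_lo=51, I_hi=100, C_lo=619.48, C_hi=1129.54.
(100−51)/(1129.54−619.48) × (640.69−619.48) + 51 = 49/510.06 × 21.21 + 51 ≈ 53.04 → 53.
Site F: row 1129.55–1508.90 (AQI 101–150). (150−101)·(1212.16−1129.55)/(1508.90−1129.55) + 101 = 49·82.61/379.35 + 101 ≈ 111.67 → 112.
AQIs: Site G=53, Site F=112. Site F (112) − Site G (53) = 59.

59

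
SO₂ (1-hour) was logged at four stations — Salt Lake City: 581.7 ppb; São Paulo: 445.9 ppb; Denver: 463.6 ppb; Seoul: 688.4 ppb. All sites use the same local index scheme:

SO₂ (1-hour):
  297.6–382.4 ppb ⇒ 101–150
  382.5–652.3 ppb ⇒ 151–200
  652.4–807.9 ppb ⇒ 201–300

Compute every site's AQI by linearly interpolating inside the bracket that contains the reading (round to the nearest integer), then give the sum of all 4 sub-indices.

740

Salt Lake City: 581.7 lies in 382.5–652.3, so I_lo=151, I_hi=200, C_lo=382.5, C_hi=652.3.
(200−151)/(652.3−382.5) × (581.7−382.5) + 151 = 49/269.8 × 199.2 + 151 ≈ 187.18 → 187.
São Paulo: 445.9 lies in 382.5–652.3, so I_lo=151, I_hi=200, C_lo=382.5, C_hi=652.3.
(200−151)/(652.3−382.5) × (445.9−382.5) + 151 = 49/269.8 × 63.4 + 151 ≈ 162.51 → 163.
Denver: row 382.5–652.3 (AQI 151–200). (200−151)·(463.6−382.5)/(652.3−382.5) + 151 = 49·81.1/269.8 + 151 ≈ 165.73 → 166.
Seoul: 688.4 lies in 652.4–807.9, so I_lo=201, I_hi=300, C_lo=652.4, C_hi=807.9.
(300−201)/(807.9−652.4) × (688.4−652.4) + 201 = 99/155.5 × 36.0 + 201 ≈ 223.92 → 224.
AQIs: Salt Lake City=187, São Paulo=163, Denver=166, Seoul=224. Sum = 187 + 163 + 166 + 224 = 740.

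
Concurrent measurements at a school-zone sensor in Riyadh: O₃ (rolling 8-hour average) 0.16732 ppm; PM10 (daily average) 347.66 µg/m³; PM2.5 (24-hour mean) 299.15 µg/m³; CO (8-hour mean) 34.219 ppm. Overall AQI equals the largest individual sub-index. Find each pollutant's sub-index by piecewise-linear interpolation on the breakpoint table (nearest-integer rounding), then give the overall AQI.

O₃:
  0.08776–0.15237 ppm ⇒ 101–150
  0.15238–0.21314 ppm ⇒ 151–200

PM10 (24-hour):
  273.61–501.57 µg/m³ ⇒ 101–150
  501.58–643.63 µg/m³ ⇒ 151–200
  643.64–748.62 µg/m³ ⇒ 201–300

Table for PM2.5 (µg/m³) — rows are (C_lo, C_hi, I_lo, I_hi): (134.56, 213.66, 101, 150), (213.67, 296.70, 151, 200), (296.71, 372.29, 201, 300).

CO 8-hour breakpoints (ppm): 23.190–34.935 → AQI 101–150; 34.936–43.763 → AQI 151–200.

204

O₃ 0.16732: bracket 0.15238–0.21314 → index 151–200; slope 49/0.06076, offset 0.01494.
AQI = 151 + 49/0.06076·0.01494 ≈ 163.05 ⇒ 163.
PM10: row 273.61–501.57 (AQI 101–150). (150−101)·(347.66−273.61)/(501.57−273.61) + 101 = 49·74.05/227.96 + 101 ≈ 116.92 → 117.
PM2.5: 299.15 lies in 296.71–372.29, so I_lo=201, I_hi=300, C_lo=296.71, C_hi=372.29.
(300−201)/(372.29−296.71) × (299.15−296.71) + 201 = 99/75.58 × 2.44 + 201 ≈ 204.20 → 204.
CO: row 23.190–34.935 (AQI 101–150). (150−101)·(34.219−23.190)/(34.935−23.190) + 101 = 49·11.029/11.745 + 101 ≈ 147.01 → 147.
Sub-indices: O₃→163, PM10→117, PM2.5→204, CO→147. Overall AQI = max = 204; dominant pollutant is PM2.5.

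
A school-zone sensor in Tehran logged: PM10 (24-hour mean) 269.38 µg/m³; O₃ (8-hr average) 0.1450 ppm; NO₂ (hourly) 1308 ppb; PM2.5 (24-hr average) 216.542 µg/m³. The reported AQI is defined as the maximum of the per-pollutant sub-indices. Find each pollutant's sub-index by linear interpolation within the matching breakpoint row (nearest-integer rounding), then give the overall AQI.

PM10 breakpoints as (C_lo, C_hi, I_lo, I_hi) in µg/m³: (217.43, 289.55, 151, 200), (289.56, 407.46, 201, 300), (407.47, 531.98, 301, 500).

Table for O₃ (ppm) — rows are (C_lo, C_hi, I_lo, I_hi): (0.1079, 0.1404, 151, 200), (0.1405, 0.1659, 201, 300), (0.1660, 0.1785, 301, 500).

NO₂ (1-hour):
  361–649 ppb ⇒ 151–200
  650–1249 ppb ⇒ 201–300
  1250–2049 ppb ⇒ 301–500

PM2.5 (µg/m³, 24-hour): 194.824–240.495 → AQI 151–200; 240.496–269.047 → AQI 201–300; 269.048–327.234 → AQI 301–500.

315

PM10: 269.38 ∈ [217.43, 289.55] ↔ index [151, 200].
151 + (269.38−217.43)·(200−151)/(289.55−217.43) = 151 + 51.95·49/72.12 ≈ 186.30, so AQI = 186.
O₃ 0.1450: bracket 0.1405–0.1659 → index 201–300; slope 99/0.0254, offset 0.0045.
AQI = 201 + 99/0.0254·0.0045 ≈ 218.54 ⇒ 219.
NO₂ 1308: bracket 1250–2049 → index 301–500; slope 199/799, offset 58.
AQI = 301 + 199/799·58 ≈ 315.45 ⇒ 315.
PM2.5: 216.542 lies in 194.824–240.495, so I_lo=151, I_hi=200, C_lo=194.824, C_hi=240.495.
(200−151)/(240.495−194.824) × (216.542−194.824) + 151 = 49/45.671 × 21.718 + 151 ≈ 174.30 → 174.
Sub-indices: PM10→186, O₃→219, NO₂→315, PM2.5→174. Overall AQI = max = 315; dominant pollutant is NO₂.
AQI 315: Hazardous.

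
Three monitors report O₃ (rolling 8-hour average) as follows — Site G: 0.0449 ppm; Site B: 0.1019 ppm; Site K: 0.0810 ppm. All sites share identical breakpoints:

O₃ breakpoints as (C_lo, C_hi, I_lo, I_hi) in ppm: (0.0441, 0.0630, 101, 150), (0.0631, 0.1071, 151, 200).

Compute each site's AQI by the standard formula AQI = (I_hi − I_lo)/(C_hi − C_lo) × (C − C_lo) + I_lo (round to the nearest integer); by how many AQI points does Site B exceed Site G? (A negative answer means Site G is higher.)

Site G: row 0.0441–0.0630 (AQI 101–150). (150−101)·(0.0449−0.0441)/(0.0630−0.0441) + 101 = 49·0.0008/0.0189 + 101 ≈ 103.07 → 103.
Site B: 0.1019 lies in 0.0631–0.1071, so I_lo=151, I_hi=200, C_lo=0.0631, C_hi=0.1071.
(200−151)/(0.1071−0.0631) × (0.1019−0.0631) + 151 = 49/0.0440 × 0.0388 + 151 ≈ 194.21 → 194.
Site K: row 0.0631–0.1071 (AQI 151–200). (200−151)·(0.0810−0.0631)/(0.1071−0.0631) + 151 = 49·0.0179/0.0440 + 151 ≈ 170.93 → 171.
AQIs: Site G=103, Site B=194, Site K=171. Site B (194) − Site G (103) = 91.

91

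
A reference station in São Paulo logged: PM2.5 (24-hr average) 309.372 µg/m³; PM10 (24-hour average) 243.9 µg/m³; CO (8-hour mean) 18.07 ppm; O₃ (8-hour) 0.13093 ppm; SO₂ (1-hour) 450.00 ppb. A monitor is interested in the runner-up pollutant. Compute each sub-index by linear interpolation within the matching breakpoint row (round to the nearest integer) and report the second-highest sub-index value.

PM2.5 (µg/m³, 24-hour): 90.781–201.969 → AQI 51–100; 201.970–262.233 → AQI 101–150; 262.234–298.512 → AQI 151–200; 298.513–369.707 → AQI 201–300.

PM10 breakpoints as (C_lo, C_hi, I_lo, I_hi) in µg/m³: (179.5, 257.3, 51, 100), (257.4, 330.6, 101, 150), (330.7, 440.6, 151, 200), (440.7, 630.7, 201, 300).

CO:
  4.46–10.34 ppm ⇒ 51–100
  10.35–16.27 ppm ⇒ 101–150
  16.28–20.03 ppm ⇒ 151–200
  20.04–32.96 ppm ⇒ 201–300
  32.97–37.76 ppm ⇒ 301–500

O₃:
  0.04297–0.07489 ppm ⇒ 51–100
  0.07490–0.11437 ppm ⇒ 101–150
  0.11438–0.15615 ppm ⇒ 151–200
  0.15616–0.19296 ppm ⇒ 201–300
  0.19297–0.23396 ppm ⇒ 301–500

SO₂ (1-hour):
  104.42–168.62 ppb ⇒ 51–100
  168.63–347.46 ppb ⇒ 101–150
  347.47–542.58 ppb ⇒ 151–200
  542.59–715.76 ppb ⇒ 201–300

177

PM2.5: 309.372 lies in 298.513–369.707, so I_lo=201, I_hi=300, C_lo=298.513, C_hi=369.707.
(300−201)/(369.707−298.513) × (309.372−298.513) + 201 = 99/71.194 × 10.859 + 201 ≈ 216.10 → 216.
PM10: 243.9 lies in 179.5–257.3, so I_lo=51, I_hi=100, C_lo=179.5, C_hi=257.3.
(100−51)/(257.3−179.5) × (243.9−179.5) + 51 = 49/77.8 × 64.4 + 51 ≈ 91.56 → 92.
CO: 18.07 lies in 16.28–20.03, so I_lo=151, I_hi=200, C_lo=16.28, C_hi=20.03.
(200−151)/(20.03−16.28) × (18.07−16.28) + 151 = 49/3.75 × 1.79 + 151 ≈ 174.39 → 174.
O₃: 0.13093 ∈ [0.11438, 0.15615] ↔ index [151, 200].
151 + (0.13093−0.11438)·(200−151)/(0.15615−0.11438) = 151 + 0.01655·49/0.04177 ≈ 170.41, so AQI = 170.
SO₂ 450.00: bracket 347.47–542.58 → index 151–200; slope 49/195.11, offset 102.53.
AQI = 151 + 49/195.11·102.53 ≈ 176.75 ⇒ 177.
Sub-indices: PM2.5→216, PM10→92, CO→174, O₃→170, SO₂→177. Ranked high→low: 216, 177, 174, 170, 92. Second-highest sub-index = 177.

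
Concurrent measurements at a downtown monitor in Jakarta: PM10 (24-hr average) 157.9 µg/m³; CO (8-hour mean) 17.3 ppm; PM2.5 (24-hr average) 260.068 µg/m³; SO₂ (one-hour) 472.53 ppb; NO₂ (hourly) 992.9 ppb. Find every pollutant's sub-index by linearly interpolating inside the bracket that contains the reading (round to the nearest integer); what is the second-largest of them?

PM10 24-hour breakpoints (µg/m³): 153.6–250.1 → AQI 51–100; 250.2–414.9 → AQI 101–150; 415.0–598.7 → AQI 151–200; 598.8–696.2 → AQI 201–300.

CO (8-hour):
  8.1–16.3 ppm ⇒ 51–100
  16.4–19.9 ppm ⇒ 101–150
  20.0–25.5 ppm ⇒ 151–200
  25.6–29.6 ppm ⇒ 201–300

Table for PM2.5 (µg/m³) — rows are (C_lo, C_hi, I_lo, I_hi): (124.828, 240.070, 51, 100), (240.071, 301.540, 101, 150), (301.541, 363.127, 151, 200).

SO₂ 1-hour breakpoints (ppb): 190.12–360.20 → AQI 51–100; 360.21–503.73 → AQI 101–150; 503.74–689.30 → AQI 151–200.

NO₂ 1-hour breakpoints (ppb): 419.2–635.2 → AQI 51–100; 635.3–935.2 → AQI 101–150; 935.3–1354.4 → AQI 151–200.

139

PM10 157.9: bracket 153.6–250.1 → index 51–100; slope 49/96.5, offset 4.3.
AQI = 51 + 49/96.5·4.3 ≈ 53.18 ⇒ 53.
CO: 17.3 lies in 16.4–19.9, so I_lo=101, I_hi=150, C_lo=16.4, C_hi=19.9.
(150−101)/(19.9−16.4) × (17.3−16.4) + 101 = 49/3.5 × 0.9 + 101 ≈ 113.60 → 114.
PM2.5: 260.068 ∈ [240.071, 301.540] ↔ index [101, 150].
101 + (260.068−240.071)·(150−101)/(301.540−240.071) = 101 + 19.997·49/61.469 ≈ 116.94, so AQI = 117.
SO₂: 472.53 ∈ [360.21, 503.73] ↔ index [101, 150].
101 + (472.53−360.21)·(150−101)/(503.73−360.21) = 101 + 112.32·49/143.52 ≈ 139.35, so AQI = 139.
NO₂ 992.9: bracket 935.3–1354.4 → index 151–200; slope 49/419.1, offset 57.6.
AQI = 151 + 49/419.1·57.6 ≈ 157.73 ⇒ 158.
Sub-indices: PM10→53, CO→114, PM2.5→117, SO₂→139, NO₂→158. Ranked high→low: 158, 139, 117, 114, 53. Second-highest sub-index = 139.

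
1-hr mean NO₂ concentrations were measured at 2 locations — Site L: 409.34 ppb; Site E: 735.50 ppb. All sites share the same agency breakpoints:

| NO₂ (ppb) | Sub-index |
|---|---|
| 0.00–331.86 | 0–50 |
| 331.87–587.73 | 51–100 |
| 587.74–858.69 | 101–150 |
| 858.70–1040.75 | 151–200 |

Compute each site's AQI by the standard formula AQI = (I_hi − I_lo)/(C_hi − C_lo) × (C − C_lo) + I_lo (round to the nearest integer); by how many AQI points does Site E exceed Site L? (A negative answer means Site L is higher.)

62

Site L: 409.34 ∈ [331.87, 587.73] ↔ index [51, 100].
51 + (409.34−331.87)·(100−51)/(587.73−331.87) = 51 + 77.47·49/255.86 ≈ 65.84, so AQI = 66.
Site E: 735.50 lies in 587.74–858.69, so I_lo=101, I_hi=150, C_lo=587.74, C_hi=858.69.
(150−101)/(858.69−587.74) × (735.50−587.74) + 101 = 49/270.95 × 147.76 + 101 ≈ 127.72 → 128.
AQIs: Site L=66, Site E=128. Site E (128) − Site L (66) = 62.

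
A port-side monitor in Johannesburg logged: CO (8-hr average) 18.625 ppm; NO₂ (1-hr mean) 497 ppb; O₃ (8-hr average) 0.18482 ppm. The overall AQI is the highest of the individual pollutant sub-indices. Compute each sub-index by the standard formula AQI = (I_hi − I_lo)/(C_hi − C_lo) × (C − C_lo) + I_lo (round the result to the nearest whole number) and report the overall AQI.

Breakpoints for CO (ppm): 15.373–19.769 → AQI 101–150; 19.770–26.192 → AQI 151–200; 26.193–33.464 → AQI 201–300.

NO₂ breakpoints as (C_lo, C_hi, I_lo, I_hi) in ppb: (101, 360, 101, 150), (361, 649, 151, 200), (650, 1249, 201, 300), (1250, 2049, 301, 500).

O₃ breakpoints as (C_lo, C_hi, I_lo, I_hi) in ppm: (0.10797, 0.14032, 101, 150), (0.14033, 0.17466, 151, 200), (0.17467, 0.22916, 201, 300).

CO: row 15.373–19.769 (AQI 101–150). (150−101)·(18.625−15.373)/(19.769−15.373) + 101 = 49·3.252/4.396 + 101 ≈ 137.25 → 137.
NO₂ 497: bracket 361–649 → index 151–200; slope 49/288, offset 136.
AQI = 151 + 49/288·136 ≈ 174.14 ⇒ 174.
O₃ 0.18482: bracket 0.17467–0.22916 → index 201–300; slope 99/0.05449, offset 0.01015.
AQI = 201 + 99/0.05449·0.01015 ≈ 219.44 ⇒ 219.
Sub-indices: CO→137, NO₂→174, O₃→219. Overall AQI = max = 219; dominant pollutant is O₃.

219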